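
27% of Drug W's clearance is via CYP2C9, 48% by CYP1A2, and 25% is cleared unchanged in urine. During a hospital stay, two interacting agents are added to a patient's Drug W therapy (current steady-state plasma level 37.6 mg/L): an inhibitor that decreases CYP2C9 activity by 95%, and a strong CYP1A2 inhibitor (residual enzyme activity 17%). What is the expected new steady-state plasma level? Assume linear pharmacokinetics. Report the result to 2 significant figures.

1.1 × 10² mg/L

CYP2C9: 0.27 × 0.05 = 0.0135
CYP1A2: 0.48 × 0.17 = 0.0816
Other: 0.25 (unchanged)
Relative clearance = 0.0135 + 0.0816 + 0.25 = 0.3451.
Steady-state plasma level ∝ 1/CL: new value = 37.6 / 0.3451 = 1.1 × 10² mg/L.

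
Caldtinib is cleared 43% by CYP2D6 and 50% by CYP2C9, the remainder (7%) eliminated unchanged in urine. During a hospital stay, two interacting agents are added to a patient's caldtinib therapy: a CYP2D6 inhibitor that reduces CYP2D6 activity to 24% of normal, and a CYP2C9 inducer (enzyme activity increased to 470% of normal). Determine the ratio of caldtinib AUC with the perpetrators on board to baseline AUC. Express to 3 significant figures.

CYP2D6: 0.43 × 0.24 = 0.1032
CYP2C9: 0.5 × 4.7 = 2.35
Other: 0.07 (unchanged)
New clearance relative to baseline: 0.1032 + 2.35 + 0.07 = 2.5232.
AUC ∝ 1/CL: fold-change = 1 / 2.5232 = 0.396.

0.396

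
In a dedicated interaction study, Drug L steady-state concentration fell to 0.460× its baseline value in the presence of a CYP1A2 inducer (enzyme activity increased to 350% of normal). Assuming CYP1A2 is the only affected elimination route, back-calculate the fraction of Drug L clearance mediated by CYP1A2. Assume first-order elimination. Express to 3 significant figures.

0.470

Write x for the fraction cleared via CYP1A2. The observed steady-state concentration change means clearance rose to 1/0.460 = 2.174 of baseline.
Only the CYP1A2 route changed, so 2.174 = x·3.5 + (1 − x), giving x = 0.470.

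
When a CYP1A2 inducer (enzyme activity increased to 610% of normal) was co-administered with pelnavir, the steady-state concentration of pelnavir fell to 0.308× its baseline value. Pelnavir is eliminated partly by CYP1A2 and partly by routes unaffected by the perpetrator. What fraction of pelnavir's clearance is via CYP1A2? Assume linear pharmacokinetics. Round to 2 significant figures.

0.44

Let x = fm,CYP1A2. Because steady-state concentration ∝ 1/CL, relative clearance rose to 1/0.308 = 3.247.
Only the CYP1A2 route changed, so 3.247 = x·6.1 + (1 − x), giving x = 0.44.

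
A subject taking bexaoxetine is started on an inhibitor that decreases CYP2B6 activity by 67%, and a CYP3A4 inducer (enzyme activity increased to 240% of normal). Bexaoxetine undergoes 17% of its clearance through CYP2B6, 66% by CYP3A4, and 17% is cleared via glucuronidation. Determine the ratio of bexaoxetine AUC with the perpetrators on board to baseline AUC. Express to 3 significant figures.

0.552

CYP2B6: 0.17 × 0.33 = 0.0561
CYP3A4: 0.66 × 2.4 = 1.584
Other: 0.17 (unchanged)
CL_new/CL_old = 0.0561 + 1.584 + 0.17 = 1.8101.
AUC ∝ 1/CL: fold-change = 1 / 1.8101 = 0.552.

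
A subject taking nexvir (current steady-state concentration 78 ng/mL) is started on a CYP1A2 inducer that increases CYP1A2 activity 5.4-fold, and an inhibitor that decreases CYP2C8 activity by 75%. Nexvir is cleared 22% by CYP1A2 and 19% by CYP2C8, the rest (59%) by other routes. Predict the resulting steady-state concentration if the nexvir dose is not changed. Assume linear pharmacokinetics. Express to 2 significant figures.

43 ng/mL

The CYP1A2 pathway (22% of clearance) increases to 5.4× activity: 0.22 × 5.4 = 1.188.
The CYP2C8 pathway (19% of clearance) falls to 0.25× activity: 0.19 × 0.25 = 0.0475.
The remaining 59% of clearance is unaffected.
Relative clearance = 1.188 + 0.0475 + 0.59 = 1.8255.
Dividing the baseline by the relative clearance: 78 / 1.8255 = 43 ng/mL.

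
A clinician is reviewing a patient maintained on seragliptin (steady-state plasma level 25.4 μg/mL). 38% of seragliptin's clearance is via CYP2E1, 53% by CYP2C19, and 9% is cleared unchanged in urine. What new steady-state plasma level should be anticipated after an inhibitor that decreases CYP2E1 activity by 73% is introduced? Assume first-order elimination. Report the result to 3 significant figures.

CYP2E1: 0.38 × 0.27 = 0.1026
CYP2C19: 0.53 (unchanged)
Other: 0.09 (unchanged)
CL_new/CL_old = 0.1026 + 0.53 + 0.09 = 0.7226.
With dosing unchanged, steady-state plasma level scales as 1/CL: 25.4 / 0.7226 = 35.2 μg/mL.

35.2 μg/mL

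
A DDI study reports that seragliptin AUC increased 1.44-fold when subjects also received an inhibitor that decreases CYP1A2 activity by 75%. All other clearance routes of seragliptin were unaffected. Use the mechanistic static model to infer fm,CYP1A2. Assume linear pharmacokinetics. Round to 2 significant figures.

0.41

CL'/CL = 1 / 1.44 = 0.6944
0.25·fm + (1 − fm) = 0.6944
fm = (0.6944 − 1) / (0.25 − 1) = 0.41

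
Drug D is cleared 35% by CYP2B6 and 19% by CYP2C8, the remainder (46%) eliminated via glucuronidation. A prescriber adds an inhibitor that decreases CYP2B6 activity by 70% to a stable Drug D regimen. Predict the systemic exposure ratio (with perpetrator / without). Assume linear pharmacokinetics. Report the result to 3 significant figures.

The CYP2B6 pathway (35% of clearance) is reduced to 0.3× activity: 0.35 × 0.3 = 0.105.
CYP2C8 (19%) and the residual 46% are unaffected.
CL_new/CL_old = 0.105 + 0.19 + 0.46 = 0.755.
Systemic exposure is inversely proportional to clearance, so the fold-change is 1 / 0.755 = 1.32.

1.32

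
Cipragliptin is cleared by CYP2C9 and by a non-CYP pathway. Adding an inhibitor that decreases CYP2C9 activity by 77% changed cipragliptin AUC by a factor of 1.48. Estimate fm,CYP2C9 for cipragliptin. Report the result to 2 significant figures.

0.42

CL'/CL = 1 / 1.48 = 0.6757
0.23·fm + (1 − fm) = 0.6757
fm = (0.6757 − 1) / (0.23 − 1) = 0.42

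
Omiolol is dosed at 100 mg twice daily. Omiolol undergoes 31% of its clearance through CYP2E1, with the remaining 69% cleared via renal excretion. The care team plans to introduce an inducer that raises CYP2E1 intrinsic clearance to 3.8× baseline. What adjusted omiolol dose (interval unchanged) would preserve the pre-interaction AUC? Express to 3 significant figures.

187 mg

CYP2E1: 0.31 × 3.8 = 1.178
Other: 0.69 (unchanged)
Relative clearance = 1.178 + 0.69 = 1.868.
Exposure is unchanged when dose changes in proportion to clearance. New dose = 100 mg × 1.868 = 187 mg.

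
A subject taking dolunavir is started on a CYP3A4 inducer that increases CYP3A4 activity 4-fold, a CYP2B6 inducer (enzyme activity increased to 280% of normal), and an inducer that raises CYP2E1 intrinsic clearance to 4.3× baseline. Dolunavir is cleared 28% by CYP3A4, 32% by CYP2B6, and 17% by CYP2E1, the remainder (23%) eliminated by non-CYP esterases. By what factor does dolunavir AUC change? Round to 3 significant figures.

The CYP3A4 pathway (28% of clearance) rises to 4× activity: 0.28 × 4 = 1.12.
The CYP2B6 pathway (32% of clearance) is boosted to 2.8× activity: 0.32 × 2.8 = 0.896.
The CYP2E1 pathway (17% of clearance) is boosted to 4.3× activity: 0.17 × 4.3 = 0.731.
The remaining 23% of clearance is unaffected.
CL_new/CL_old = 1.12 + 0.896 + 0.731 + 0.23 = 2.977.
Because AUC varies inversely with clearance, the combined effect is 1 / 2.977 = 0.336.

0.336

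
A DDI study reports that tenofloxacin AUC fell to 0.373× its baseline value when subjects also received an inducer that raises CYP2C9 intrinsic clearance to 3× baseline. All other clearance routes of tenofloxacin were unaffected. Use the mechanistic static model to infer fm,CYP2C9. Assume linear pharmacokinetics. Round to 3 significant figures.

Let fm be the CYP2C9 fraction. New clearance relative to baseline = fm × 3 + (1 − fm).
AUC ratio = 1 / (new CL fraction), so new CL fraction = 1 / 0.373 = 2.681.
fm × 3 + 1 − fm = 2.681  ⇒  fm × (3 − 1) = 1.681  ⇒  fm = 0.840.

0.840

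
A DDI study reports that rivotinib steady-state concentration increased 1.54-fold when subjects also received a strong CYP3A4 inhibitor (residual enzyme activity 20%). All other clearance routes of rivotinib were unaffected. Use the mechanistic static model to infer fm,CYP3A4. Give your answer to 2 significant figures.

CL'/CL = 1 / 1.54 = 0.6494
0.2·fm + (1 − fm) = 0.6494
fm = (0.6494 − 1) / (0.2 − 1) = 0.44

0.44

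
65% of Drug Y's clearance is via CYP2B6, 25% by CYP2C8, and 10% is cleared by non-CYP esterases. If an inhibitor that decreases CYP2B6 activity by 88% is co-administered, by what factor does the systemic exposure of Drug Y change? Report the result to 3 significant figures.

2.34

The CYP2B6 pathway (65% of clearance) falls to 0.12× activity: 0.65 × 0.12 = 0.078.
CYP2C8 (25%) and the residual 10% are unaffected.
New clearance relative to baseline: 0.078 + 0.25 + 0.1 = 0.428.
Since systemic exposure ∝ 1/CL, the ratio is 1 / 0.428 = 2.34.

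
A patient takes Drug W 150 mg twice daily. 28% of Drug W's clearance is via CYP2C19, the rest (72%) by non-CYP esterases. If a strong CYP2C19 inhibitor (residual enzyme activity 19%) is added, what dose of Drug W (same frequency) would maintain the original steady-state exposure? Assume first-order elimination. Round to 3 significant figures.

CYP2C19: 0.28 × 0.19 = 0.0532
Other: 0.72 (unchanged)
CL_new/CL_old = 0.0532 + 0.72 = 0.7732.
To maintain the same steady-state level, dose must scale with clearance: new dose = 150 × 0.7732 = 116 mg.

116 mg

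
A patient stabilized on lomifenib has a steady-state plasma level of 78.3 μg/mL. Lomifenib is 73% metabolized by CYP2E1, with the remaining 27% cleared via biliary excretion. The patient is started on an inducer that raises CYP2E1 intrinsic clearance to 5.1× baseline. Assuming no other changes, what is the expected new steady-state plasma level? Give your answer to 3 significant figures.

19.6 μg/mL

The CYP2E1 pathway (73% of clearance) increases to 5.1× activity: 0.73 × 5.1 = 3.723.
The remaining 27% of clearance is unaffected.
New clearance relative to baseline: 3.723 + 0.27 = 3.993.
New steady-state plasma level = baseline ÷ relative clearance = 78.3 / 3.993 = 19.6 μg/mL.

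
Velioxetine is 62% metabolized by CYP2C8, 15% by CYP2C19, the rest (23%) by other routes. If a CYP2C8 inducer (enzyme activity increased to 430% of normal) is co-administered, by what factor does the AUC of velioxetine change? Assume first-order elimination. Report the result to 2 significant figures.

0.33

The CYP2C8 pathway (62% of clearance) rises to 4.3× activity: 0.62 × 4.3 = 2.666.
CYP2C19 (15%) and the residual 23% are unaffected.
Relative clearance = 2.666 + 0.15 + 0.23 = 3.046.
AUC ratio = CL_old/CL_new = 1 / 3.046 = 0.33.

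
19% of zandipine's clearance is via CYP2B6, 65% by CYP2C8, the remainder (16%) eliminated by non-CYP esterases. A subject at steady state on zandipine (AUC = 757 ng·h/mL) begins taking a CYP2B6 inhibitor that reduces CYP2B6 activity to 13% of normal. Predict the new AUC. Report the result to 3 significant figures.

The CYP2B6 pathway (19% of clearance) falls to 0.13× activity: 0.19 × 0.13 = 0.0247.
CYP2C8 (65%) and the residual 16% are unaffected.
CL_new/CL_old = 0.0247 + 0.65 + 0.16 = 0.8347.
AUC ∝ 1/CL, so new value = 757 / 0.8347 = 907 ng·h/mL.

907 ng·h/mL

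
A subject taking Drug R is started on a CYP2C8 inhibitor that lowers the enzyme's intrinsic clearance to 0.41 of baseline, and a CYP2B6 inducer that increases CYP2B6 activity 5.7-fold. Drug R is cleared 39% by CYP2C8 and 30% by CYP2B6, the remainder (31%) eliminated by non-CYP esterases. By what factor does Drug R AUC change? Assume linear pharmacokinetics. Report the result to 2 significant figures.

0.46

CYP2C8: 0.39 × 0.41 = 0.1599
CYP2B6: 0.3 × 5.7 = 1.71
Other: 0.31 (unchanged)
CL_new/CL_old = 0.1599 + 1.71 + 0.31 = 2.1799.
Because AUC varies inversely with clearance, the combined effect is 1 / 2.1799 = 0.46.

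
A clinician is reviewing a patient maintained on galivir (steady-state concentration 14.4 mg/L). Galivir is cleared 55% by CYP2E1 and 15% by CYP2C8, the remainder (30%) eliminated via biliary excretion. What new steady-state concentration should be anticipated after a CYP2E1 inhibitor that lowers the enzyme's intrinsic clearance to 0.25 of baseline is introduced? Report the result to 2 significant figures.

The CYP2E1 pathway (55% of clearance) is reduced to 0.25× activity: 0.55 × 0.25 = 0.1375.
CYP2C8 (15%) and the residual 30% are unaffected.
New clearance relative to baseline: 0.1375 + 0.15 + 0.3 = 0.5875.
New steady-state concentration = baseline ÷ relative clearance = 14.4 / 0.5875 = 25 mg/L.

25 mg/L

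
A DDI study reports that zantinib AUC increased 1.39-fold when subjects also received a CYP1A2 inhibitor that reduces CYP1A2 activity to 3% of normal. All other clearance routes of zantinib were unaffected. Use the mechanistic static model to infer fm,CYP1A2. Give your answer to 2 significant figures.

0.29

Call the CYP1A2 fraction fm. After the interaction, CL_new/CL_old = fm × 0.03 + (1 − fm).
AUC ratio = 1 / (new CL fraction), so new CL fraction = 1 / 1.39 = 0.7194.
fm × 0.03 + 1 − fm = 0.7194  ⇒  fm × (0.03 − 1) = −0.2806  ⇒  fm = 0.29.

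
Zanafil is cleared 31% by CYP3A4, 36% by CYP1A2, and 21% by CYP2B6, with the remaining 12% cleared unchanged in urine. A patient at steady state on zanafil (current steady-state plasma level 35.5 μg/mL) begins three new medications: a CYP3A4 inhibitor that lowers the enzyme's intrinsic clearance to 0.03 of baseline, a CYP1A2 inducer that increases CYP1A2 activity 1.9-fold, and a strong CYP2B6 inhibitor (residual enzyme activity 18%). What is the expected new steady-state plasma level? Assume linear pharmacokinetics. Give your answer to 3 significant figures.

41.7 μg/mL

The CYP3A4 pathway (31% of clearance) drops to 0.03× activity: 0.31 × 0.03 = 0.0093.
The CYP1A2 pathway (36% of clearance) increases to 1.9× activity: 0.36 × 1.9 = 0.684.
The CYP2B6 pathway (21% of clearance) falls to 0.18× activity: 0.21 × 0.18 = 0.0378.
Non-CYP routes (12%) are unchanged.
Relative clearance = 0.0093 + 0.684 + 0.0378 + 0.12 = 0.8511.
Dividing the baseline by the relative clearance: 35.5 / 0.8511 = 41.7 μg/mL.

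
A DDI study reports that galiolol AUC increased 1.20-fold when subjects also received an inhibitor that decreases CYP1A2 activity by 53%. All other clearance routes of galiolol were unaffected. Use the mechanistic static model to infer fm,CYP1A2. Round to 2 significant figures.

Let x = fm,CYP1A2. Because AUC ∝ 1/CL, relative clearance fell to 1/1.20 = 0.8333.
Only the CYP1A2 route changed, so 0.8333 = x·0.47 + (1 − x), giving x = 0.31.

0.31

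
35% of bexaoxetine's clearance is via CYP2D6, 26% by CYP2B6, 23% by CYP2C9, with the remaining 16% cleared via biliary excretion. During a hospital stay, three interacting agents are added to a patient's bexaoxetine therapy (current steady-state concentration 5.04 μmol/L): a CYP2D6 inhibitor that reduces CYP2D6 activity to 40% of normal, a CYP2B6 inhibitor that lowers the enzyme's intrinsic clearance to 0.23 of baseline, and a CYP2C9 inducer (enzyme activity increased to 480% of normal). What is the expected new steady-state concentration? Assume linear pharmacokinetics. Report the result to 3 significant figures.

3.44 μmol/L

CYP2D6: 0.35 × 0.4 = 0.14
CYP2B6: 0.26 × 0.23 = 0.0598
CYP2C9: 0.23 × 4.8 = 1.104
Other: 0.16 (unchanged)
Relative clearance = 0.14 + 0.0598 + 1.104 + 0.16 = 1.4638.
Dividing the baseline by the relative clearance: 5.04 / 1.4638 = 3.44 μmol/L.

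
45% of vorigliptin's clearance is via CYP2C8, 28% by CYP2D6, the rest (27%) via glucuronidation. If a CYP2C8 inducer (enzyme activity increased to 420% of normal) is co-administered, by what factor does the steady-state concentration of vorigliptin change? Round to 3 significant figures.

The CYP2C8 pathway (45% of clearance) increases to 4.2× activity: 0.45 × 4.2 = 1.89.
CYP2D6 (28%) and the residual 27% are unaffected.
CL_new/CL_old = 1.89 + 0.28 + 0.27 = 2.44.
Steady-state concentration ratio = CL_old/CL_new = 1 / 2.44 = 0.410.

0.410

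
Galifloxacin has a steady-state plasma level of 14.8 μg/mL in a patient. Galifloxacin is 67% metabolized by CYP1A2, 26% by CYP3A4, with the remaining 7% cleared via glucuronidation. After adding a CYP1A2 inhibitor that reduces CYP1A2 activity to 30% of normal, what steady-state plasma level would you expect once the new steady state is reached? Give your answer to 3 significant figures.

The CYP1A2 pathway (67% of clearance) is reduced to 0.3× activity: 0.67 × 0.3 = 0.201.
CYP3A4 (26%) and the residual 7% are unaffected.
New clearance relative to baseline: 0.201 + 0.26 + 0.07 = 0.531.
New steady-state plasma level = baseline ÷ relative clearance = 14.8 / 0.531 = 27.9 μg/mL.

27.9 μg/mL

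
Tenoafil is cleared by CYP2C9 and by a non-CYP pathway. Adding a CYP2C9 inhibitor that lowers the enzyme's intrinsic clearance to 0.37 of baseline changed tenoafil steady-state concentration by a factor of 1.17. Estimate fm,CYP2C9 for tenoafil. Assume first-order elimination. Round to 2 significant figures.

CL'/CL = 1 / 1.17 = 0.8547
0.37·fm + (1 − fm) = 0.8547
fm = (0.8547 − 1) / (0.37 − 1) = 0.23

0.23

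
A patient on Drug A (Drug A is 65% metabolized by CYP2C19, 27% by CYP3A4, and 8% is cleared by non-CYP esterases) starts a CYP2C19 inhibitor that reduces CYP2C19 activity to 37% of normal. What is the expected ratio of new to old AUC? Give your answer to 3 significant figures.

1.69

The CYP2C19 pathway (65% of clearance) falls to 0.37× activity: 0.65 × 0.37 = 0.2405.
CYP3A4 (27%) and the residual 8% are unaffected.
CL_new/CL_old = 0.2405 + 0.27 + 0.08 = 0.5905.
AUC ratio = CL_old/CL_new = 1 / 0.5905 = 1.69.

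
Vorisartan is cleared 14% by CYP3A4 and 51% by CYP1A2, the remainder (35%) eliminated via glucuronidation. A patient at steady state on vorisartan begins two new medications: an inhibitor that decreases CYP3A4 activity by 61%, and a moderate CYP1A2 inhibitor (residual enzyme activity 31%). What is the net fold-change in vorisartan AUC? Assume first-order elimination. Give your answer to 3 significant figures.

The CYP3A4 pathway (14% of clearance) is reduced to 0.39× activity: 0.14 × 0.39 = 0.0546.
The CYP1A2 pathway (51% of clearance) is reduced to 0.31× activity: 0.51 × 0.31 = 0.1581.
The remaining 35% of clearance is unaffected.
New clearance relative to baseline: 0.0546 + 0.1581 + 0.35 = 0.5627.
AUC ∝ 1/CL: fold-change = 1 / 0.5627 = 1.78.

1.78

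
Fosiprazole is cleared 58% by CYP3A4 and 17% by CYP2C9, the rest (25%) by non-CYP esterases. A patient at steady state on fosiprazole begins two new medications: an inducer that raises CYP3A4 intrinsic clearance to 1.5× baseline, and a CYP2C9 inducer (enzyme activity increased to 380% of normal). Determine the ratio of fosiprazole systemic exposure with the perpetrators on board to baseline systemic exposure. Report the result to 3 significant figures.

The CYP3A4 pathway (58% of clearance) rises to 1.5× activity: 0.58 × 1.5 = 0.87.
The CYP2C9 pathway (17% of clearance) rises to 3.8× activity: 0.17 × 3.8 = 0.646.
Non-CYP routes (25%) are unchanged.
Relative clearance = 0.87 + 0.646 + 0.25 = 1.766.
Net systemic exposure ratio = 1 / 1.766 = 0.566.

0.566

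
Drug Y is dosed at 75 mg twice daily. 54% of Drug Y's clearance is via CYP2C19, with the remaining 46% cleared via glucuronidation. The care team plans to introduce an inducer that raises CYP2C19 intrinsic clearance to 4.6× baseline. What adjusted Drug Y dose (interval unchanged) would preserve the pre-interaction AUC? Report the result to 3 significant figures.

The CYP2C19 pathway (54% of clearance) is boosted to 4.6× activity: 0.54 × 4.6 = 2.484.
The remaining 46% of clearance is unaffected.
New clearance relative to baseline: 2.484 + 0.46 = 2.944.
Exposure is unchanged when dose changes in proportion to clearance. New dose = 75 mg × 2.944 = 221 mg.

221 mg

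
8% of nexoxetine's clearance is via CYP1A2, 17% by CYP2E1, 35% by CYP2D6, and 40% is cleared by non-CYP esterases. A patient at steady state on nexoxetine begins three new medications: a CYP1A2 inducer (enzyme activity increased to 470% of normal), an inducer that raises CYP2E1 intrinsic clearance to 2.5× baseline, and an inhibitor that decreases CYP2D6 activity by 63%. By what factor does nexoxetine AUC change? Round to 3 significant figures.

0.752

The CYP1A2 pathway (8% of clearance) rises to 4.7× activity: 0.08 × 4.7 = 0.376.
The CYP2E1 pathway (17% of clearance) is boosted to 2.5× activity: 0.17 × 2.5 = 0.425.
The CYP2D6 pathway (35% of clearance) falls to 0.37× activity: 0.35 × 0.37 = 0.1295.
Non-CYP routes (40%) are unchanged.
Relative clearance = 0.376 + 0.425 + 0.1295 + 0.4 = 1.3305.
Because AUC varies inversely with clearance, the combined effect is 1 / 1.3305 = 0.752.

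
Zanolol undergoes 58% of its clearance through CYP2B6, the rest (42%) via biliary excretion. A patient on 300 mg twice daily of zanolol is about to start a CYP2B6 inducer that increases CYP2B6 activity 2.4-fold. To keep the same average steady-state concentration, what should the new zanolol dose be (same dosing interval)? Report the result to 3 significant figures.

The CYP2B6 pathway (58% of clearance) rises to 2.4× activity: 0.58 × 2.4 = 1.392.
The remaining 42% of clearance is unaffected.
CL_new/CL_old = 1.392 + 0.42 = 1.812.
Exposure is unchanged when dose changes in proportion to clearance. New dose = 300 mg × 1.812 = 544 mg.

544 mg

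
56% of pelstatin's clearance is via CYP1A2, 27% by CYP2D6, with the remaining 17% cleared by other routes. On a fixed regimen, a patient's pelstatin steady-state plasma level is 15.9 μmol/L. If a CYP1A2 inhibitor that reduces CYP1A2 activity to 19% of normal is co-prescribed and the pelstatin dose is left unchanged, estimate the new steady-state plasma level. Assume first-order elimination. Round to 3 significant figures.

The CYP1A2 pathway (56% of clearance) falls to 0.19× activity: 0.56 × 0.19 = 0.1064.
CYP2D6 (27%) and the residual 17% are unaffected.
CL_new/CL_old = 0.1064 + 0.27 + 0.17 = 0.5464.
With dosing unchanged, steady-state plasma level scales as 1/CL: 15.9 / 0.5464 = 29.1 μmol/L.

29.1 μmol/L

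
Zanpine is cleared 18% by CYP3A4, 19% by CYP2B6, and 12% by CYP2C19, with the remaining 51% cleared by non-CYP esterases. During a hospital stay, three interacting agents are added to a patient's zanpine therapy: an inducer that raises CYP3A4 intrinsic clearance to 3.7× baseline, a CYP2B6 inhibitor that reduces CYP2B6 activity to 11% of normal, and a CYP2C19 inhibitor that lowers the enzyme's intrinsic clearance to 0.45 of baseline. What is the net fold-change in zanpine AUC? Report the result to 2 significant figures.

CYP3A4: 0.18 × 3.7 = 0.666
CYP2B6: 0.19 × 0.11 = 0.0209
CYP2C19: 0.12 × 0.45 = 0.054
Other: 0.51 (unchanged)
New clearance relative to baseline: 0.666 + 0.0209 + 0.054 + 0.51 = 1.2509.
Because AUC varies inversely with clearance, the combined effect is 1 / 1.2509 = 0.80.

0.80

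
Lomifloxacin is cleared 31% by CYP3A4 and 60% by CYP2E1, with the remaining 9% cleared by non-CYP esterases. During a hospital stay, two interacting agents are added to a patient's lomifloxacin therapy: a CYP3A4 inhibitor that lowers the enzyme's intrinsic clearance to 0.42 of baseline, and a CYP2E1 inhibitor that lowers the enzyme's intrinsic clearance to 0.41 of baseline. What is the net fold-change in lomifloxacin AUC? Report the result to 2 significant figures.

2.1

CYP3A4: 0.31 × 0.42 = 0.1302
CYP2E1: 0.6 × 0.41 = 0.246
Other: 0.09 (unchanged)
CL_new/CL_old = 0.1302 + 0.246 + 0.09 = 0.4662.
Net AUC ratio = 1 / 0.4662 = 2.1.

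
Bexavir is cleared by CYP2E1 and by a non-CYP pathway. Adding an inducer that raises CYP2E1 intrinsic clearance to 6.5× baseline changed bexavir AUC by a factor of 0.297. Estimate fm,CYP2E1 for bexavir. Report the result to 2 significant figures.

CL'/CL = 1 / 0.297 = 3.367
6.5·fm + (1 − fm) = 3.367
fm = (3.367 − 1) / (6.5 − 1) = 0.43

0.43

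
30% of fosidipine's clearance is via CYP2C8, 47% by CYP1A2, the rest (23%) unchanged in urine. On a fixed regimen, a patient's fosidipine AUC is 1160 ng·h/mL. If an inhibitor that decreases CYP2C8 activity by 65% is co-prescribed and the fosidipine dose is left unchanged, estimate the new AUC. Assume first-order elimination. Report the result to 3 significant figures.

1.44 × 10³ ng·h/mL

The CYP2C8 pathway (30% of clearance) is reduced to 0.35× activity: 0.3 × 0.35 = 0.105.
CYP1A2 (47%) and the residual 23% are unaffected.
CL_new/CL_old = 0.105 + 0.47 + 0.23 = 0.805.
With dosing unchanged, AUC scales as 1/CL: 1160 / 0.805 = 1.44 × 10³ ng·h/mL.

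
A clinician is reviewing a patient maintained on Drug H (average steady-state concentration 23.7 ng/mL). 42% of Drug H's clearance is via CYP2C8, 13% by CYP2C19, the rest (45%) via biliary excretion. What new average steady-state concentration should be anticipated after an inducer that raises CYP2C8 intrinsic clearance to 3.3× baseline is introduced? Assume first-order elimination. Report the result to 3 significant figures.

The CYP2C8 pathway (42% of clearance) rises to 3.3× activity: 0.42 × 3.3 = 1.386.
CYP2C19 (13%) and the residual 45% are unaffected.
New clearance relative to baseline: 1.386 + 0.13 + 0.45 = 1.966.
Average steady-state concentration ∝ 1/CL, so new value = 23.7 / 1.966 = 12.1 ng/mL.

12.1 ng/mL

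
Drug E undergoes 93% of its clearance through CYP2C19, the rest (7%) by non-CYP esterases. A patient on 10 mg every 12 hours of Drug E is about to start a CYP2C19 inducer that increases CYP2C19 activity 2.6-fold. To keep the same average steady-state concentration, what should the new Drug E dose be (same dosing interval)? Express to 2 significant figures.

The CYP2C19 pathway (93% of clearance) rises to 2.6× activity: 0.93 × 2.6 = 2.418.
The remaining 7% of clearance is unaffected.
Relative clearance = 2.418 + 0.07 = 2.488.
Css,avg = (dose rate)/CL, so holding Css fixed requires dose ∝ CL: 10 × 2.488 = 25 mg.

25 mg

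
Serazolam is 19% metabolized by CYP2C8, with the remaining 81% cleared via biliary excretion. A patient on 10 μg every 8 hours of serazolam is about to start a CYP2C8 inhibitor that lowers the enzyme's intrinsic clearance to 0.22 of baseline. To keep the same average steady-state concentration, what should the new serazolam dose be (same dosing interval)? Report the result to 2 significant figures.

8.5 μg

CYP2C8: 0.19 × 0.22 = 0.0418
Other: 0.81 (unchanged)
New clearance relative to baseline: 0.0418 + 0.81 = 0.8518.
Css,avg = (dose rate)/CL, so holding Css fixed requires dose ∝ CL: 10 × 0.8518 = 8.5 μg.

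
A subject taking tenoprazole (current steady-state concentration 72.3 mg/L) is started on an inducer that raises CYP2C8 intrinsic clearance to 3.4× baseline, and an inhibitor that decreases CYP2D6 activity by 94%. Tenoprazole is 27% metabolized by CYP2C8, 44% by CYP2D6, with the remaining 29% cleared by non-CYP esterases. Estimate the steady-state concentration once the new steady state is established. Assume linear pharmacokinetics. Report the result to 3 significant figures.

The CYP2C8 pathway (27% of clearance) is boosted to 3.4× activity: 0.27 × 3.4 = 0.918.
The CYP2D6 pathway (44% of clearance) is reduced to 0.06× activity: 0.44 × 0.06 = 0.0264.
The remaining 29% of clearance is unaffected.
Relative clearance = 0.918 + 0.0264 + 0.29 = 1.2344.
Steady-state concentration ∝ 1/CL: new value = 72.3 / 1.2344 = 58.6 mg/L.

58.6 mg/L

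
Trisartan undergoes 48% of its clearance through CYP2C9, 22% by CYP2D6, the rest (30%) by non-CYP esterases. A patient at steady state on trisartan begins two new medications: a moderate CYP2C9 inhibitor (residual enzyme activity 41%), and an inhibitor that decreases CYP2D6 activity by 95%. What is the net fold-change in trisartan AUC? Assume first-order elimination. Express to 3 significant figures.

CYP2C9: 0.48 × 0.41 = 0.1968
CYP2D6: 0.22 × 0.05 = 0.011
Other: 0.3 (unchanged)
CL_new/CL_old = 0.1968 + 0.011 + 0.3 = 0.5078.
AUC ∝ 1/CL: fold-change = 1 / 0.5078 = 1.97.

1.97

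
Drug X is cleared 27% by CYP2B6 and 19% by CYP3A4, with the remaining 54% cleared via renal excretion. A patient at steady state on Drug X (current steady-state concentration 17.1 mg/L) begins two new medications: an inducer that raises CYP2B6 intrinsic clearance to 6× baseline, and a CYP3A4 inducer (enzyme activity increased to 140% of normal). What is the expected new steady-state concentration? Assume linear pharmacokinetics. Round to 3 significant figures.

The CYP2B6 pathway (27% of clearance) increases to 6× activity: 0.27 × 6 = 1.62.
The CYP3A4 pathway (19% of clearance) is boosted to 1.4× activity: 0.19 × 1.4 = 0.266.
The remaining 54% of clearance is unaffected.
Relative clearance = 1.62 + 0.266 + 0.54 = 2.426.
Steady-state concentration ∝ 1/CL: new value = 17.1 / 2.426 = 7.05 mg/L.

7.05 mg/L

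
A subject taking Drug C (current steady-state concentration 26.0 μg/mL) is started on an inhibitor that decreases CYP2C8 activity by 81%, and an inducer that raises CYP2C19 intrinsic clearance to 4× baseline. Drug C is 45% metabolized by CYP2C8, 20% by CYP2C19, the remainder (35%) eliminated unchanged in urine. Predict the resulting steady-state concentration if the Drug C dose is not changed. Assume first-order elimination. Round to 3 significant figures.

The CYP2C8 pathway (45% of clearance) falls to 0.19× activity: 0.45 × 0.19 = 0.0855.
The CYP2C19 pathway (20% of clearance) rises to 4× activity: 0.2 × 4 = 0.8.
Non-CYP routes (35%) are unchanged.
New clearance relative to baseline: 0.0855 + 0.8 + 0.35 = 1.2355.
Dividing the baseline by the relative clearance: 26.0 / 1.2355 = 21.0 μg/mL.

21.0 μg/mL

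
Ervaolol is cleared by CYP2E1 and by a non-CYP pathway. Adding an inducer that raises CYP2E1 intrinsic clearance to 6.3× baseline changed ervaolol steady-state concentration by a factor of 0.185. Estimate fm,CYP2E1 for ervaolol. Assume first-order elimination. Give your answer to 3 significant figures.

0.831

CL'/CL = 1 / 0.185 = 5.405
6.3·fm + (1 − fm) = 5.405
fm = (5.405 − 1) / (6.3 − 1) = 0.831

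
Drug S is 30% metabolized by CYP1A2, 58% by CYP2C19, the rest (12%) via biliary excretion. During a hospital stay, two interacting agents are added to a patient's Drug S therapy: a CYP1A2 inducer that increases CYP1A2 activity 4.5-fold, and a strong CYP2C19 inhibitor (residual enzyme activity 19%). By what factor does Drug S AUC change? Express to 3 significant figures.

CYP1A2: 0.3 × 4.5 = 1.35
CYP2C19: 0.58 × 0.19 = 0.1102
Other: 0.12 (unchanged)
CL_new/CL_old = 1.35 + 0.1102 + 0.12 = 1.5802.
Net AUC ratio = 1 / 1.5802 = 0.633.

0.633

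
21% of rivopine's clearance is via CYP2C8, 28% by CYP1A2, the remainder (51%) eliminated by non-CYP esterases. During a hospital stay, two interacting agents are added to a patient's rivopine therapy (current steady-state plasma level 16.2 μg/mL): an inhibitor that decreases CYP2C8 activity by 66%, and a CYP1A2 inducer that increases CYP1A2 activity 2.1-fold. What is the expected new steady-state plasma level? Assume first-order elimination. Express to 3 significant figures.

CYP2C8: 0.21 × 0.34 = 0.0714
CYP1A2: 0.28 × 2.1 = 0.588
Other: 0.51 (unchanged)
Relative clearance = 0.0714 + 0.588 + 0.51 = 1.1694.
Steady-state plasma level ∝ 1/CL: new value = 16.2 / 1.1694 = 13.9 μg/mL.

13.9 μg/mL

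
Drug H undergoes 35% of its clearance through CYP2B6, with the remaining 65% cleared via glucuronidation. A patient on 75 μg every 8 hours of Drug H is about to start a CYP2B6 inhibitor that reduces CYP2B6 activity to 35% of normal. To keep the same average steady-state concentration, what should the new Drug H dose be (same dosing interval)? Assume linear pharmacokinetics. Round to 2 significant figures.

58 μg

The CYP2B6 pathway (35% of clearance) falls to 0.35× activity: 0.35 × 0.35 = 0.1225.
The remaining 65% of clearance is unaffected.
Relative clearance = 0.1225 + 0.65 = 0.7725.
To maintain the same steady-state level, dose must scale with clearance: new dose = 75 × 0.7725 = 58 μg.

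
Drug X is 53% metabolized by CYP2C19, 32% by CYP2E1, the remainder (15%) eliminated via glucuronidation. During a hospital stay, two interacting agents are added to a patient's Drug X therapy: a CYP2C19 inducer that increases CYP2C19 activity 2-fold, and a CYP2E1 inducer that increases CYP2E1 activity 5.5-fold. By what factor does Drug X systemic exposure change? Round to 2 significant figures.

0.34

The CYP2C19 pathway (53% of clearance) increases to 2× activity: 0.53 × 2 = 1.06.
The CYP2E1 pathway (32% of clearance) rises to 5.5× activity: 0.32 × 5.5 = 1.76.
Non-CYP routes (15%) are unchanged.
New clearance relative to baseline: 1.06 + 1.76 + 0.15 = 2.97.
Because systemic exposure varies inversely with clearance, the combined effect is 1 / 2.97 = 0.34.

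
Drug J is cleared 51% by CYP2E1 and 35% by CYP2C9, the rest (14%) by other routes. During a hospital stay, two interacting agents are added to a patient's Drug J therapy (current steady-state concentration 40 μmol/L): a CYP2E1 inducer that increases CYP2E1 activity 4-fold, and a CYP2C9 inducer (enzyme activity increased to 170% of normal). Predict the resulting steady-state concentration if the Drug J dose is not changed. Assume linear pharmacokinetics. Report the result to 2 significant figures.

The CYP2E1 pathway (51% of clearance) increases to 4× activity: 0.51 × 4 = 2.04.
The CYP2C9 pathway (35% of clearance) increases to 1.7× activity: 0.35 × 1.7 = 0.595.
Non-CYP routes (14%) are unchanged.
Relative clearance = 2.04 + 0.595 + 0.14 = 2.775.
New steady-state concentration = 40 / 2.775 = 14 μmol/L (concentration scales inversely with clearance).

14 μmol/L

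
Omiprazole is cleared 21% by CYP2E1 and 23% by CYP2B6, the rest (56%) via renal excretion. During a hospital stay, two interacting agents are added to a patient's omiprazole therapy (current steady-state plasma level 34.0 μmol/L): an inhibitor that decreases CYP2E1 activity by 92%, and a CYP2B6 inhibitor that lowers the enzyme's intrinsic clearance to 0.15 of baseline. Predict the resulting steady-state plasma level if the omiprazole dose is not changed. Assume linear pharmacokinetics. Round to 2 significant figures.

56 μmol/L

CYP2E1: 0.21 × 0.08 = 0.0168
CYP2B6: 0.23 × 0.15 = 0.0345
Other: 0.56 (unchanged)
Relative clearance = 0.0168 + 0.0345 + 0.56 = 0.6113.
Dividing the baseline by the relative clearance: 34.0 / 0.6113 = 56 μmol/L.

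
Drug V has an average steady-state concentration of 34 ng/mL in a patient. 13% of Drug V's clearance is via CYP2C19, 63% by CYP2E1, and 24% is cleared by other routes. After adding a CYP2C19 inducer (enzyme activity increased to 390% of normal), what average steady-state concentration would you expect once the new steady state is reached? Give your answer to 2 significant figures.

The CYP2C19 pathway (13% of clearance) is boosted to 3.9× activity: 0.13 × 3.9 = 0.507.
CYP2E1 (63%) and the residual 24% are unaffected.
New clearance relative to baseline: 0.507 + 0.63 + 0.24 = 1.377.
Average steady-state concentration ∝ 1/CL, so new value = 34 / 1.377 = 25 ng/mL.

25 ng/mL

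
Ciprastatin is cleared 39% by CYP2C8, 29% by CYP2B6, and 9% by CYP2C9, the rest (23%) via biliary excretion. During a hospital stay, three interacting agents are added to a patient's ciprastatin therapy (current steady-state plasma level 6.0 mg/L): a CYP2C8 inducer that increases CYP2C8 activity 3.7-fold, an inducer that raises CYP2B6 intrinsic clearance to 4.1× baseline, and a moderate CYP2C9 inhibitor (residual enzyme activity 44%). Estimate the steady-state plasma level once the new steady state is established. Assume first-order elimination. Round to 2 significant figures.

2.1 mg/L

The CYP2C8 pathway (39% of clearance) increases to 3.7× activity: 0.39 × 3.7 = 1.443.
The CYP2B6 pathway (29% of clearance) rises to 4.1× activity: 0.29 × 4.1 = 1.189.
The CYP2C9 pathway (9% of clearance) drops to 0.44× activity: 0.09 × 0.44 = 0.0396.
Non-CYP routes (23%) are unchanged.
Relative clearance = 1.443 + 1.189 + 0.0396 + 0.23 = 2.9016.
New steady-state plasma level = 6.0 / 2.9016 = 2.1 mg/L (concentration scales inversely with clearance).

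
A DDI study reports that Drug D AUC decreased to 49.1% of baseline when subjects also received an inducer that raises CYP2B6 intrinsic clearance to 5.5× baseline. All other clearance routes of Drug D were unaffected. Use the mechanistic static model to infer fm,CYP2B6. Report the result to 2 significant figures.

0.23

Let fm be the CYP2B6 fraction. New clearance relative to baseline = fm × 5.5 + (1 − fm).
AUC ratio = 1 / (new CL fraction), so new CL fraction = 1 / 0.491 = 2.037.
fm × 5.5 + 1 − fm = 2.037  ⇒  fm × (5.5 − 1) = 1.037  ⇒  fm = 0.23.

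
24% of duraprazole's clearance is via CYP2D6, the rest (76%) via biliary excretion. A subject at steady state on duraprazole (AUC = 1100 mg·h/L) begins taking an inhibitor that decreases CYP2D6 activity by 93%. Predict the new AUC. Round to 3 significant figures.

The CYP2D6 pathway (24% of clearance) falls to 0.07× activity: 0.24 × 0.07 = 0.0168.
Non-CYP routes (76%) are unchanged.
Relative clearance = 0.0168 + 0.76 = 0.7768.
AUC ∝ 1/CL, so new value = 1100 / 0.7768 = 1.42 × 10³ mg·h/L.

1.42 × 10³ mg·h/L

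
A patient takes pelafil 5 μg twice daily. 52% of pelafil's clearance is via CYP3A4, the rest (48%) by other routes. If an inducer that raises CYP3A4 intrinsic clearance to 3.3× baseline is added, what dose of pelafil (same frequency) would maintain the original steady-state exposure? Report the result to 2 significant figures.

11 μg

The CYP3A4 pathway (52% of clearance) is boosted to 3.3× activity: 0.52 × 3.3 = 1.716.
Non-CYP routes (48%) are unchanged.
Relative clearance = 1.716 + 0.48 = 2.196.
To maintain the same steady-state level, dose must scale with clearance: new dose = 5 × 2.196 = 11 μg.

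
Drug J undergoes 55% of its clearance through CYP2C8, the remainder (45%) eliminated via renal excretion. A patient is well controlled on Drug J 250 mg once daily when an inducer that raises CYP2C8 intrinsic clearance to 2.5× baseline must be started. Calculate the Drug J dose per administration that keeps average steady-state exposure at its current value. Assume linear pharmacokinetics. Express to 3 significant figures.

The CYP2C8 pathway (55% of clearance) increases to 2.5× activity: 0.55 × 2.5 = 1.375.
The remaining 45% of clearance is unaffected.
Relative clearance = 1.375 + 0.45 = 1.825.
Exposure is unchanged when dose changes in proportion to clearance. New dose = 250 mg × 1.825 = 456 mg.

456 mg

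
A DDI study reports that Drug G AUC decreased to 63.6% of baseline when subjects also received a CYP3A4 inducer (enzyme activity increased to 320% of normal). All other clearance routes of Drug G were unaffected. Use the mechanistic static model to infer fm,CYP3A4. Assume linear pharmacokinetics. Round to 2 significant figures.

0.26

CL'/CL = 1 / 0.636 = 1.572
3.2·fm + (1 − fm) = 1.572
fm = (1.572 − 1) / (3.2 − 1) = 0.26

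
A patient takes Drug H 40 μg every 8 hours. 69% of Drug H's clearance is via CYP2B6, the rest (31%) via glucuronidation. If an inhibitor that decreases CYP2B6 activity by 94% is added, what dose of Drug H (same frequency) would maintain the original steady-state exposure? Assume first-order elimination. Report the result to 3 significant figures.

The CYP2B6 pathway (69% of clearance) is reduced to 0.06× activity: 0.69 × 0.06 = 0.0414.
Non-CYP routes (31%) are unchanged.
CL_new/CL_old = 0.0414 + 0.31 = 0.3514.
To maintain the same steady-state level, dose must scale with clearance: new dose = 40 × 0.3514 = 14.1 μg.

14.1 μg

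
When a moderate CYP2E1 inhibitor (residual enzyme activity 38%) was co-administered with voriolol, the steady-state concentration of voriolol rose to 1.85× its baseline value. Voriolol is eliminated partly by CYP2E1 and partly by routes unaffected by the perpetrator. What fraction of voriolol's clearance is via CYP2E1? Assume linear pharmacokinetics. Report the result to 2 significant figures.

0.74

Write x for the fraction cleared via CYP2E1. The observed steady-state concentration change means clearance fell to 1/1.85 = 0.5405 of baseline.
Only the CYP2E1 route changed, so 0.5405 = x·0.38 + (1 − x), giving x = 0.74.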